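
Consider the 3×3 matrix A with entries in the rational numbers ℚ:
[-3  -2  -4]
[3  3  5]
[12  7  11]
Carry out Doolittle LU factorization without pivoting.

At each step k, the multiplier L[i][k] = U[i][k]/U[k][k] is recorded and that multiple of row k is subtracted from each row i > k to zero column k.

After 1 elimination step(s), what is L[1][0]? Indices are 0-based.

Step 1: pivot at (0,0) is -3.
  row1 ← row1 − (-1)·row0  ⇒  L[1][0]=-1, U row1=(0, 1, 1)
  row2 ← row2 − (-4)·row0  ⇒  L[2][0]=-4, U row2=(0, -1, -5)

L[1][0] = -1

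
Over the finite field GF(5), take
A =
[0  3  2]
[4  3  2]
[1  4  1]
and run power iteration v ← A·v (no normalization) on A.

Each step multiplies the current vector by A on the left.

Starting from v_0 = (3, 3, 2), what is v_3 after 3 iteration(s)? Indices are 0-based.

v_3 = (3, 4, 3)

v_0 = (3, 3, 2).
v_1 = A·v_0 = (3, 0, 2).
v_2 = A·v_1 = (4, 1, 0).
v_3 = A·v_2 = (3, 4, 3).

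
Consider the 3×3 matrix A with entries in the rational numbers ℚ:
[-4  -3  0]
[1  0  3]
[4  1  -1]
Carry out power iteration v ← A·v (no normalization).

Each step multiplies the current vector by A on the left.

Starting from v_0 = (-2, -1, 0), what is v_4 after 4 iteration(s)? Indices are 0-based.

v_0 = (-2, -1, 0).
v_1 = A·v_0 = (11, -2, -9).
v_2 = A·v_1 = (-38, -16, 51).
v_3 = A·v_2 = (200, 115, -219).
v_4 = A·v_3 = (-1145, -457, 1134).

v_4 = (-1145, -457, 1134)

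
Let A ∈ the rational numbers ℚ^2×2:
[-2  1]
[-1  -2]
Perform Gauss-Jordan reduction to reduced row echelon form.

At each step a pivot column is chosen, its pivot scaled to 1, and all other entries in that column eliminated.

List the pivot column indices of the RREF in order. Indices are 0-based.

pivot columns: 0, 1

step 1: normalize row 0 (÷-2) = (1, -1/2)
  row 1: subtract -1×row0 = (0, -5/2)
step 2: normalize row 1 (÷-5/2) = (0, 1)
  row 0: subtract -1/2×row1 = (1, 0)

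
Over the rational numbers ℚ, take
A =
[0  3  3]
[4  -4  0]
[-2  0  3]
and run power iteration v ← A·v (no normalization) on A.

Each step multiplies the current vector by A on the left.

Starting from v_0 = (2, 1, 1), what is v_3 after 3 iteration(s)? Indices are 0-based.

v_3 = (-21, 4, -63)

v_0 = (2, 1, 1).
v_1 = A·v_0 = (6, 4, -1).
v_2 = A·v_1 = (9, 8, -15).
v_3 = A·v_2 = (-21, 4, -63).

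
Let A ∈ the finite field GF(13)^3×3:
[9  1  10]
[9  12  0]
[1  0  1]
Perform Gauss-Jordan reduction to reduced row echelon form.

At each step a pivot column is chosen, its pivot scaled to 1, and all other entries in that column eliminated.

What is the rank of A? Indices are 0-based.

rank = 3

step 1: normalize row 0 (÷9) = (1, 3, 4)
  row 1: subtract 9×row0 = (0, 11, 3)
  row 2: subtract 1×row0 = (0, 10, 10)
step 2: normalize row 1 (÷11) = (0, 1, 5)
  row 0: subtract 3×row1 = (1, 0, 2)
  row 2: subtract 10×row1 = (0, 0, 12)
step 3: normalize row 2 (÷12) = (0, 0, 1)
  row 0: subtract 2×row2 = (1, 0, 0)
  row 1: subtract 5×row2 = (0, 1, 0)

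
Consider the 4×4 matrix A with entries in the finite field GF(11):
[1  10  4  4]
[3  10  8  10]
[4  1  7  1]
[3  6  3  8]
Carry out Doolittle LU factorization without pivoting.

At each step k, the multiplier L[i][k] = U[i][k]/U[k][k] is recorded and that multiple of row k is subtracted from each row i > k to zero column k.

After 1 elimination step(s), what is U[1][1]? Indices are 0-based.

U[1][1] = 2

k=0: U[0][0]=1
  eliminate (1,0): mult=3, new row 1: (0, 2, 7, 9); set L[1][0]=3
  eliminate (2,0): mult=4, new row 2: (0, 5, 2, 7); set L[2][0]=4
  eliminate (3,0): mult=3, new row 3: (0, 9, 2, 7); set L[3][0]=3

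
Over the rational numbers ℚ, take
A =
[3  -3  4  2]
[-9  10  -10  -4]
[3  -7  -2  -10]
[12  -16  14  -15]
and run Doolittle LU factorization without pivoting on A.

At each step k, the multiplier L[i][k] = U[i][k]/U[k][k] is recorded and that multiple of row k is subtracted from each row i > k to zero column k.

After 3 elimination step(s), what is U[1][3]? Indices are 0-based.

U[1][3] = 2

[col 0] pivot 3
  R1 -= -3*R0 → (0, 1, 2, 2)  (L[1][0] := -3)
  R2 -= 1*R0 → (0, -4, -6, -12)  (L[2][0] := 1)
  R3 -= 4*R0 → (0, -4, -2, -23)  (L[3][0] := 4)
[col 1] pivot 1
  R2 -= -4*R1 → (0, 0, 2, -4)  (L[2][1] := -4)
  R3 -= -4*R1 → (0, 0, 6, -15)  (L[3][1] := -4)
[col 2] pivot 2
  R3 -= 3*R2 → (0, 0, 0, -3)  (L[3][2] := 3)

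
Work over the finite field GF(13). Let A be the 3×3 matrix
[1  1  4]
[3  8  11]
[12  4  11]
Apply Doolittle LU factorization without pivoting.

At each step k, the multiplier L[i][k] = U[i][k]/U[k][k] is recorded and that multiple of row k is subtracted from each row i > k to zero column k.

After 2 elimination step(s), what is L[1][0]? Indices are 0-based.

L[1][0] = 3

[col 0] pivot 1
  R1 -= 3*R0 → (0, 5, 12)  (L[1][0] := 3)
  R2 -= 12*R0 → (0, 5, 2)  (L[2][0] := 12)
[col 1] pivot 5
  R2 -= 1*R1 → (0, 0, 3)  (L[2][1] := 1)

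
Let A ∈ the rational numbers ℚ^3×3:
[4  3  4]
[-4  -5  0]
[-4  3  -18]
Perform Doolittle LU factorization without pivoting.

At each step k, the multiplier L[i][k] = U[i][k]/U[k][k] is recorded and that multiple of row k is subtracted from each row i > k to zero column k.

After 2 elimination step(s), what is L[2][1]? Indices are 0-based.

L[2][1] = -3

Step 1: pivot at (0,0) is 4.
  row1 ← row1 − (-1)·row0  ⇒  L[1][0]=-1, U row1=(0, -2, 4)
  row2 ← row2 − (-1)·row0  ⇒  L[2][0]=-1, U row2=(0, 6, -14)
Step 2: pivot at (1,1) is -2.
  row2 ← row2 − (-3)·row1  ⇒  L[2][1]=-3, U row2=(0, 0, -2)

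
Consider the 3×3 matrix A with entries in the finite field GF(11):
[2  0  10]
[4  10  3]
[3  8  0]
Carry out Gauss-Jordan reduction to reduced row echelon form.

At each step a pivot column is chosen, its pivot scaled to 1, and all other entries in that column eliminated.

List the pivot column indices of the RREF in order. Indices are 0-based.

step 1: normalize row 0 (÷2) = (1, 0, 5)
  row 1: subtract 4×row0 = (0, 10, 5)
  row 2: subtract 3×row0 = (0, 8, 7)
step 2: normalize row 1 (÷10) = (0, 1, 6)
  row 2: subtract 8×row1 = (0, 0, 3)
step 3: normalize row 2 (÷3) = (0, 0, 1)
  row 0: subtract 5×row2 = (1, 0, 0)
  row 1: subtract 6×row2 = (0, 1, 0)

pivot columns: 0, 1, 2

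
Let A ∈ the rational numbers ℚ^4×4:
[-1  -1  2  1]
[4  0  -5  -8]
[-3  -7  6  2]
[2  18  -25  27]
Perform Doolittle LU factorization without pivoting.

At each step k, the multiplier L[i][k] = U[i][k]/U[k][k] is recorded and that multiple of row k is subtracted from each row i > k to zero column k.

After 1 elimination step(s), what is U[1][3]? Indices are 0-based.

U[1][3] = -4

k=0: U[0][0]=-1
  eliminate (1,0): mult=-4, new row 1: (0, -4, 3, -4); set L[1][0]=-4
  eliminate (2,0): mult=3, new row 2: (0, -4, 0, -1); set L[2][0]=3
  eliminate (3,0): mult=-2, new row 3: (0, 16, -21, 29); set L[3][0]=-2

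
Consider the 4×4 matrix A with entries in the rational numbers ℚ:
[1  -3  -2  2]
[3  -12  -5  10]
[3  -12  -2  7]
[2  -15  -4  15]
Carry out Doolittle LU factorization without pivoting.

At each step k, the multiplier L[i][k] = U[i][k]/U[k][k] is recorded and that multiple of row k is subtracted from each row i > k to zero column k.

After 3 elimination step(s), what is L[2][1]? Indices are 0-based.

[col 0] pivot 1
  R1 -= 3*R0 → (0, -3, 1, 4)  (L[1][0] := 3)
  R2 -= 3*R0 → (0, -3, 4, 1)  (L[2][0] := 3)
  R3 -= 2*R0 → (0, -9, 0, 11)  (L[3][0] := 2)
[col 1] pivot -3
  R2 -= 1*R1 → (0, 0, 3, -3)  (L[2][1] := 1)
  R3 -= 3*R1 → (0, 0, -3, -1)  (L[3][1] := 3)
[col 2] pivot 3
  R3 -= -1*R2 → (0, 0, 0, -4)  (L[3][2] := -1)

L[2][1] = 1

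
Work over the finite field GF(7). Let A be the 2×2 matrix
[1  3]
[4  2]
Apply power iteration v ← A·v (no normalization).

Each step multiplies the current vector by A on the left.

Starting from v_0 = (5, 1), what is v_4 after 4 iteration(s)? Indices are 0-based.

v_4 = (1, 4)

v_0 = (5, 1).
v_1 = A·v_0 = (1, 1).
v_2 = A·v_1 = (4, 6).
v_3 = A·v_2 = (1, 0).
v_4 = A·v_3 = (1, 4).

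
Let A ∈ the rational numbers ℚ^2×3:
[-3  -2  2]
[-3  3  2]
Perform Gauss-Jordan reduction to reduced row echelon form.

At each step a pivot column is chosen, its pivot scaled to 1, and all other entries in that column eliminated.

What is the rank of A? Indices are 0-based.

rank = 2

[1] R0 /= -3  ⇒  (1, 2/3, -2/3)
     R1 -= -3·R0  ⇒  (0, 5, 0)
[2] R1 /= 5  ⇒  (0, 1, 0)
     R0 -= 2/3·R1  ⇒  (1, 0, -2/3)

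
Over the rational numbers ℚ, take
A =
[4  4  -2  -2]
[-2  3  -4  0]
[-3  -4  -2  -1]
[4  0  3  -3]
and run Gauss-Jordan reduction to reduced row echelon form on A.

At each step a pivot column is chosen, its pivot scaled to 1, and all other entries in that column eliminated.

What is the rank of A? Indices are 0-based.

[1] R0 /= 4  ⇒  (1, 1, -1/2, -1/2)
     R1 -= -2·R0  ⇒  (0, 5, -5, -1)
     R2 -= -3·R0  ⇒  (0, -1, -7/2, -5/2)
     R3 -= 4·R0  ⇒  (0, -4, 5, -1)
[2] R1 /= 5  ⇒  (0, 1, -1, -1/5)
     R0 -= 1·R1  ⇒  (1, 0, 1/2, -3/10)
     R2 -= -1·R1  ⇒  (0, 0, -9/2, -27/10)
     R3 -= -4·R1  ⇒  (0, 0, 1, -9/5)
[3] R2 /= -9/2  ⇒  (0, 0, 1, 3/5)
     R0 -= 1/2·R2  ⇒  (1, 0, 0, -3/5)
     R1 -= -1·R2  ⇒  (0, 1, 0, 2/5)
     R3 -= 1·R2  ⇒  (0, 0, 0, -12/5)
[4] R3 /= -12/5  ⇒  (0, 0, 0, 1)
     R0 -= -3/5·R3  ⇒  (1, 0, 0, 0)
     R1 -= 2/5·R3  ⇒  (0, 1, 0, 0)
     R2 -= 3/5·R3  ⇒  (0, 0, 1, 0)

rank = 4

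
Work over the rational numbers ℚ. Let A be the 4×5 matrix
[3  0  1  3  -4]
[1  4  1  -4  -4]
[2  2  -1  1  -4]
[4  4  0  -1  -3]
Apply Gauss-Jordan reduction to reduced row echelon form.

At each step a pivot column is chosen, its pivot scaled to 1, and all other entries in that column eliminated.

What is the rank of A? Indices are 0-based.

rank = 4

pivot(0,0)=3: scale R0 → (1, 0, 1/3, 1, -4/3)
  clear (1,0): R1 −= (1)R0 → (0, 4, 2/3, -5, -8/3)
  clear (2,0): R2 −= (2)R0 → (0, 2, -5/3, -1, -4/3)
  clear (3,0): R3 −= (4)R0 → (0, 4, -4/3, -5, 7/3)
pivot(1,1)=4: scale R1 → (0, 1, 1/6, -5/4, -2/3)
  clear (2,1): R2 −= (2)R1 → (0, 0, -2, 3/2, 0)
  clear (3,1): R3 −= (4)R1 → (0, 0, -2, 0, 5)
pivot(2,2)=-2: scale R2 → (0, 0, 1, -3/4, 0)
  clear (0,2): R0 −= (1/3)R2 → (1, 0, 0, 5/4, -4/3)
  clear (1,2): R1 −= (1/6)R2 → (0, 1, 0, -9/8, -2/3)
  clear (3,2): R3 −= (-2)R2 → (0, 0, 0, -3/2, 5)
pivot(3,3)=-3/2: scale R3 → (0, 0, 0, 1, -10/3)
  clear (0,3): R0 −= (5/4)R3 → (1, 0, 0, 0, 17/6)
  clear (1,3): R1 −= (-9/8)R3 → (0, 1, 0, 0, -53/12)
  clear (2,3): R2 −= (-3/4)R3 → (0, 0, 1, 0, -5/2)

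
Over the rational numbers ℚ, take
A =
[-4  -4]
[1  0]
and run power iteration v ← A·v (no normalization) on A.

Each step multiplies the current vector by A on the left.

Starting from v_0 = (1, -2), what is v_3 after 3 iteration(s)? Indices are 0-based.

v_3 = (64, -20)

v_0 = (1, -2).
v_1 = A·v_0 = (4, 1).
v_2 = A·v_1 = (-20, 4).
v_3 = A·v_2 = (64, -20).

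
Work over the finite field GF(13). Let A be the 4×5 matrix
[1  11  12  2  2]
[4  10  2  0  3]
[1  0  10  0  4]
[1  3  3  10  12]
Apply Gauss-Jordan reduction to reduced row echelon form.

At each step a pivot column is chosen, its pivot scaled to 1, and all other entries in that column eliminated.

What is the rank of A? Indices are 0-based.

pivot(0,0)=1: scale R0 → (1, 11, 12, 2, 2)
  clear (1,0): R1 −= (4)R0 → (0, 5, 6, 5, 8)
  clear (2,0): R2 −= (1)R0 → (0, 2, 11, 11, 2)
  clear (3,0): R3 −= (1)R0 → (0, 5, 4, 8, 10)
pivot(1,1)=5: scale R1 → (0, 1, 9, 1, 12)
  clear (0,1): R0 −= (11)R1 → (1, 0, 4, 4, 0)
  clear (2,1): R2 −= (2)R1 → (0, 0, 6, 9, 4)
  clear (3,1): R3 −= (5)R1 → (0, 0, 11, 3, 2)
pivot(2,2)=6: scale R2 → (0, 0, 1, 8, 5)
  clear (0,2): R0 −= (4)R2 → (1, 0, 0, 11, 6)
  clear (1,2): R1 −= (9)R2 → (0, 1, 0, 7, 6)
  clear (3,2): R3 −= (11)R2 → (0, 0, 0, 6, 12)
pivot(3,3)=6: scale R3 → (0, 0, 0, 1, 2)
  clear (0,3): R0 −= (11)R3 → (1, 0, 0, 0, 10)
  clear (1,3): R1 −= (7)R3 → (0, 1, 0, 0, 5)
  clear (2,3): R2 −= (8)R3 → (0, 0, 1, 0, 2)

rank = 4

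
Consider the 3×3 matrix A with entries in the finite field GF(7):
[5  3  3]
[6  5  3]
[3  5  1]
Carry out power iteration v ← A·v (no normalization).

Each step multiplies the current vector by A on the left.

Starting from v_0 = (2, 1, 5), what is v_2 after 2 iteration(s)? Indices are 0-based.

v_2 = (4, 5, 1)

v_0 = (2, 1, 5).
v_1 = A·v_0 = (0, 4, 2).
v_2 = A·v_1 = (4, 5, 1).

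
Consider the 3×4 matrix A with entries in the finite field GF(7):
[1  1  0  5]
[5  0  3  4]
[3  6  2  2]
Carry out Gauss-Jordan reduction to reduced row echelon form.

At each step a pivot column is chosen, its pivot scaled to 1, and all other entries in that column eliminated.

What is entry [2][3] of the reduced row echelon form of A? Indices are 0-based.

M[2][3] = 1

[1] R0 /= 1  ⇒  (1, 1, 0, 5)
     R1 -= 5·R0  ⇒  (0, 2, 3, 0)
     R2 -= 3·R0  ⇒  (0, 3, 2, 1)
[2] R1 /= 2  ⇒  (0, 1, 5, 0)
     R0 -= 1·R1  ⇒  (1, 0, 2, 5)
     R2 -= 3·R1  ⇒  (0, 0, 1, 1)
[3] R2 /= 1  ⇒  (0, 0, 1, 1)
     R0 -= 2·R2  ⇒  (1, 0, 0, 3)
     R1 -= 5·R2  ⇒  (0, 1, 0, 2)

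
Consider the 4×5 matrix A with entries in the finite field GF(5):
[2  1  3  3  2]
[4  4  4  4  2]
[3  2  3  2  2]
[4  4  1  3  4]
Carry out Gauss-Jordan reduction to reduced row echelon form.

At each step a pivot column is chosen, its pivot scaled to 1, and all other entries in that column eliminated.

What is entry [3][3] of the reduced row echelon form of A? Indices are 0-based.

M[3][3] = 0

step 1: normalize row 0 (÷2) = (1, 3, 4, 4, 1)
  row 1: subtract 4×row0 = (0, 2, 3, 3, 3)
  row 2: subtract 3×row0 = (0, 3, 1, 0, 4)
  row 3: subtract 4×row0 = (0, 2, 0, 2, 0)
step 2: normalize row 1 (÷2) = (0, 1, 4, 4, 4)
  row 0: subtract 3×row1 = (1, 0, 2, 2, 4)
  row 2: subtract 3×row1 = (0, 0, 4, 3, 2)
  row 3: subtract 2×row1 = (0, 0, 2, 4, 2)
step 3: normalize row 2 (÷4) = (0, 0, 1, 2, 3)
  row 0: subtract 2×row2 = (1, 0, 0, 3, 3)
  row 1: subtract 4×row2 = (0, 1, 0, 1, 2)
  row 3: subtract 2×row2 = (0, 0, 0, 0, 1)
skip col 3 (zero from row 3)
step 4: normalize row 3 (÷1) = (0, 0, 0, 0, 1)
  row 0: subtract 3×row3 = (1, 0, 0, 3, 0)
  row 1: subtract 2×row3 = (0, 1, 0, 1, 0)
  row 2: subtract 3×row3 = (0, 0, 1, 2, 0)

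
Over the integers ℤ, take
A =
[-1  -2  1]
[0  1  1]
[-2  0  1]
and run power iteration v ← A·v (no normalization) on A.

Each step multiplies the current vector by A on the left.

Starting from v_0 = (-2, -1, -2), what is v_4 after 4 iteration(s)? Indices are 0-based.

v_4 = (-2, -17, -2)

v_0 = (-2, -1, -2).
v_1 = A·v_0 = (2, -3, 2).
v_2 = A·v_1 = (6, -1, -2).
v_3 = A·v_2 = (-6, -3, -14).
v_4 = A·v_3 = (-2, -17, -2).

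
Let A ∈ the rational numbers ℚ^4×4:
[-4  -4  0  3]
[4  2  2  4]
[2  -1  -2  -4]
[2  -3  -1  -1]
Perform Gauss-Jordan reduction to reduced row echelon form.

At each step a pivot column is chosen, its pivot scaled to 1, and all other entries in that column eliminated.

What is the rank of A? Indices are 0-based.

rank = 4

step 1: normalize row 0 (÷-4) = (1, 1, 0, -3/4)
  row 1: subtract 4×row0 = (0, -2, 2, 7)
  row 2: subtract 2×row0 = (0, -3, -2, -5/2)
  row 3: subtract 2×row0 = (0, -5, -1, 1/2)
step 2: normalize row 1 (÷-2) = (0, 1, -1, -7/2)
  row 0: subtract 1×row1 = (1, 0, 1, 11/4)
  row 2: subtract -3×row1 = (0, 0, -5, -13)
  row 3: subtract -5×row1 = (0, 0, -6, -17)
step 3: normalize row 2 (÷-5) = (0, 0, 1, 13/5)
  row 0: subtract 1×row2 = (1, 0, 0, 3/20)
  row 1: subtract -1×row2 = (0, 1, 0, -9/10)
  row 3: subtract -6×row2 = (0, 0, 0, -7/5)
step 4: normalize row 3 (÷-7/5) = (0, 0, 0, 1)
  row 0: subtract 3/20×row3 = (1, 0, 0, 0)
  row 1: subtract -9/10×row3 = (0, 1, 0, 0)
  row 2: subtract 13/5×row3 = (0, 0, 1, 0)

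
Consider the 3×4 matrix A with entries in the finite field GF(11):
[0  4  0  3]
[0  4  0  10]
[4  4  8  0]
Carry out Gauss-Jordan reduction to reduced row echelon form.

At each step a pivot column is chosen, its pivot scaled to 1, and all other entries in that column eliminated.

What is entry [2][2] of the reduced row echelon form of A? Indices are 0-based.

[1] R0 <-> R2
[1] R0 /= 4  ⇒  (1, 1, 2, 0)
[2] R1 /= 4  ⇒  (0, 1, 0, 8)
     R0 -= 1·R1  ⇒  (1, 0, 2, 3)
     R2 -= 4·R1  ⇒  (0, 0, 0, 4)
column 2 empty below row 2
[3] R2 /= 4  ⇒  (0, 0, 0, 1)
     R0 -= 3·R2  ⇒  (1, 0, 2, 0)
     R1 -= 8·R2  ⇒  (0, 1, 0, 0)

M[2][2] = 0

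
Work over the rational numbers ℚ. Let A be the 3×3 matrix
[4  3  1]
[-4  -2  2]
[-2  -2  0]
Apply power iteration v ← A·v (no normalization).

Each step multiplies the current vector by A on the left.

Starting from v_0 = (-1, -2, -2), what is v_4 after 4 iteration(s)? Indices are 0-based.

v_4 = (308, -392, -200)

v_0 = (-1, -2, -2).
v_1 = A·v_0 = (-12, 4, 6).
v_2 = A·v_1 = (-30, 52, 16).
v_3 = A·v_2 = (52, 48, -44).
v_4 = A·v_3 = (308, -392, -200).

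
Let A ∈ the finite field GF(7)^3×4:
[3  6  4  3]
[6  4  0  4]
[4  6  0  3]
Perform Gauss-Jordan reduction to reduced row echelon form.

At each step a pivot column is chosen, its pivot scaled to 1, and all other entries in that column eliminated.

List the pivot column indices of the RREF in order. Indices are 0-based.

pivot columns: 0, 1, 2

pivot(0,0)=3: scale R0 → (1, 2, 6, 1)
  clear (1,0): R1 −= (6)R0 → (0, 6, 6, 5)
  clear (2,0): R2 −= (4)R0 → (0, 5, 4, 6)
pivot(1,1)=6: scale R1 → (0, 1, 1, 2)
  clear (0,1): R0 −= (2)R1 → (1, 0, 4, 4)
  clear (2,1): R2 −= (5)R1 → (0, 0, 6, 3)
pivot(2,2)=6: scale R2 → (0, 0, 1, 4)
  clear (0,2): R0 −= (4)R2 → (1, 0, 0, 2)
  clear (1,2): R1 −= (1)R2 → (0, 1, 0, 5)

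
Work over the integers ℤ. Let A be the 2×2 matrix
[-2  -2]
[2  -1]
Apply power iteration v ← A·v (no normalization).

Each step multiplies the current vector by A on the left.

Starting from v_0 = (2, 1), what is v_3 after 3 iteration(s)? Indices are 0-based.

v_3 = (18, 27)

v_0 = (2, 1).
v_1 = A·v_0 = (-6, 3).
v_2 = A·v_1 = (6, -15).
v_3 = A·v_2 = (18, 27).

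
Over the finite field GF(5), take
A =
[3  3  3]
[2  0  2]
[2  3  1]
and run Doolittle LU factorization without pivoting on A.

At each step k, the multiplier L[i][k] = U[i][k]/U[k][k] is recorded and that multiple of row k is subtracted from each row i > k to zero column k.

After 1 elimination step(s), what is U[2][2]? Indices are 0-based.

U[2][2] = 4

k=0: U[0][0]=3
  eliminate (1,0): mult=4, new row 1: (0, 3, 0); set L[1][0]=4
  eliminate (2,0): mult=4, new row 2: (0, 1, 4); set L[2][0]=4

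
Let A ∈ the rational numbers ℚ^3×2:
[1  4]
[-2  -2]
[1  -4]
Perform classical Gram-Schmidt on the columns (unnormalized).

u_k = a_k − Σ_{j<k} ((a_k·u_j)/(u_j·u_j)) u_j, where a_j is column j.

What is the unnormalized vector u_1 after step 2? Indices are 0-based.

Step 1: u_0 = a_0 = (1, -2, 1).
Step 2: u_1 = a_1 − (2/3)·u_0 = (10/3, -2/3, -14/3).

u_1 = (10/3, -2/3, -14/3)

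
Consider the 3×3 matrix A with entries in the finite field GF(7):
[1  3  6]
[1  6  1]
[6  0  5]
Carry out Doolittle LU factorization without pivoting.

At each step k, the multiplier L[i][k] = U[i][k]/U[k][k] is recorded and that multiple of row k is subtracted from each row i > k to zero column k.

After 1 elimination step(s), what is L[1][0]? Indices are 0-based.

L[1][0] = 1

Step 1: pivot at (0,0) is 1.
  row1 ← row1 − (1)·row0  ⇒  L[1][0]=1, U row1=(0, 3, 2)
  row2 ← row2 − (6)·row0  ⇒  L[2][0]=6, U row2=(0, 3, 4)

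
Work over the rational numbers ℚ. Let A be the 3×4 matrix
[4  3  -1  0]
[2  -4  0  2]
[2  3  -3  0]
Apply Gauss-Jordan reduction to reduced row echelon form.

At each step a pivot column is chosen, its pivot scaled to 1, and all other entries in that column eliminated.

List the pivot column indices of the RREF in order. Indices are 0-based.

pivot(0,0)=4: scale R0 → (1, 3/4, -1/4, 0)
  clear (1,0): R1 −= (2)R0 → (0, -11/2, 1/2, 2)
  clear (2,0): R2 −= (2)R0 → (0, 3/2, -5/2, 0)
pivot(1,1)=-11/2: scale R1 → (0, 1, -1/11, -4/11)
  clear (0,1): R0 −= (3/4)R1 → (1, 0, -2/11, 3/11)
  clear (2,1): R2 −= (3/2)R1 → (0, 0, -26/11, 6/11)
pivot(2,2)=-26/11: scale R2 → (0, 0, 1, -3/13)
  clear (0,2): R0 −= (-2/11)R2 → (1, 0, 0, 3/13)
  clear (1,2): R1 −= (-1/11)R2 → (0, 1, 0, -5/13)

pivot columns: 0, 1, 2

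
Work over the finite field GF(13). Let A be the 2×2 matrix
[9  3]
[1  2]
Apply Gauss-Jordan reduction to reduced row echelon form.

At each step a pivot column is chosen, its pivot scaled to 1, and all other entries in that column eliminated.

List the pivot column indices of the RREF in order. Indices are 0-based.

pivot columns: 0, 1

[1] R0 /= 9  ⇒  (1, 9)
     R1 -= 1·R0  ⇒  (0, 6)
[2] R1 /= 6  ⇒  (0, 1)
     R0 -= 9·R1  ⇒  (1, 0)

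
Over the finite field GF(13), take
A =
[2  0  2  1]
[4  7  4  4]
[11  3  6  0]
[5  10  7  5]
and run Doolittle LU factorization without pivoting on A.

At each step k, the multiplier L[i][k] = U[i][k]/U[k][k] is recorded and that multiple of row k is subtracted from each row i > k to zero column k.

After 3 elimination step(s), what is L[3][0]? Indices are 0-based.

L[3][0] = 9

[col 0] pivot 2
  R1 -= 2*R0 → (0, 7, 0, 2)  (L[1][0] := 2)
  R2 -= 12*R0 → (0, 3, 8, 1)  (L[2][0] := 12)
  R3 -= 9*R0 → (0, 10, 2, 9)  (L[3][0] := 9)
[col 1] pivot 7
  R2 -= 6*R1 → (0, 0, 8, 2)  (L[2][1] := 6)
  R3 -= 7*R1 → (0, 0, 2, 8)  (L[3][1] := 7)
[col 2] pivot 8
  R3 -= 10*R2 → (0, 0, 0, 1)  (L[3][2] := 10)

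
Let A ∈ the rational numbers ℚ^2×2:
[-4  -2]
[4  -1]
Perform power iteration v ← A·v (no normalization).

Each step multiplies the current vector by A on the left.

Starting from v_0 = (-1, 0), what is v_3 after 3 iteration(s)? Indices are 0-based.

v_3 = (-8, -52)

v_0 = (-1, 0).
v_1 = A·v_0 = (4, -4).
v_2 = A·v_1 = (-8, 20).
v_3 = A·v_2 = (-8, -52).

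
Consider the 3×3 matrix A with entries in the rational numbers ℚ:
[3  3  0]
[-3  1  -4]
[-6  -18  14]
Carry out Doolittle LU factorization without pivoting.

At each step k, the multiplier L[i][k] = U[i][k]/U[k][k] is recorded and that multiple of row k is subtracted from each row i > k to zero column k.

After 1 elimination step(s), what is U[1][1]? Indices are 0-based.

U[1][1] = 4

k=0: U[0][0]=3
  eliminate (1,0): mult=-1, new row 1: (0, 4, -4); set L[1][0]=-1
  eliminate (2,0): mult=-2, new row 2: (0, -12, 14); set L[2][0]=-2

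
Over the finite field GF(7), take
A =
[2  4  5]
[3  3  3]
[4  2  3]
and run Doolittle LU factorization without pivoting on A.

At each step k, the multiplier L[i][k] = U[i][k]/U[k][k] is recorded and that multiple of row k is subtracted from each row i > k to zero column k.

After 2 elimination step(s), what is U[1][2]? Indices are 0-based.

Step 1: pivot at (0,0) is 2.
  row1 ← row1 − (5)·row0  ⇒  L[1][0]=5, U row1=(0, 4, 6)
  row2 ← row2 − (2)·row0  ⇒  L[2][0]=2, U row2=(0, 1, 0)
Step 2: pivot at (1,1) is 4.
  row2 ← row2 − (2)·row1  ⇒  L[2][1]=2, U row2=(0, 0, 2)

U[1][2] = 6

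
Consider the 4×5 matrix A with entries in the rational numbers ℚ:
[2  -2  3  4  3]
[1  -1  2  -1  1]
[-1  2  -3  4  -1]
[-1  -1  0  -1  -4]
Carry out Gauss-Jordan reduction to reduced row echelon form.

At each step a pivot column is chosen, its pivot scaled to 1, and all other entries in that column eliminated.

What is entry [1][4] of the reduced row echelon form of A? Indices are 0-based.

[1] R0 /= 2  ⇒  (1, -1, 3/2, 2, 3/2)
     R1 -= 1·R0  ⇒  (0, 0, 1/2, -3, -1/2)
     R2 -= -1·R0  ⇒  (0, 1, -3/2, 6, 1/2)
     R3 -= -1·R0  ⇒  (0, -2, 3/2, 1, -5/2)
[2] R1 <-> R2
[2] R1 /= 1  ⇒  (0, 1, -3/2, 6, 1/2)
     R0 -= -1·R1  ⇒  (1, 0, 0, 8, 2)
     R3 -= -2·R1  ⇒  (0, 0, -3/2, 13, -3/2)
[3] R2 /= 1/2  ⇒  (0, 0, 1, -6, -1)
     R1 -= -3/2·R2  ⇒  (0, 1, 0, -3, -1)
     R3 -= -3/2·R2  ⇒  (0, 0, 0, 4, -3)
[4] R3 /= 4  ⇒  (0, 0, 0, 1, -3/4)
     R0 -= 8·R3  ⇒  (1, 0, 0, 0, 8)
     R1 -= -3·R3  ⇒  (0, 1, 0, 0, -13/4)
     R2 -= -6·R3  ⇒  (0, 0, 1, 0, -11/2)

M[1][4] = -13/4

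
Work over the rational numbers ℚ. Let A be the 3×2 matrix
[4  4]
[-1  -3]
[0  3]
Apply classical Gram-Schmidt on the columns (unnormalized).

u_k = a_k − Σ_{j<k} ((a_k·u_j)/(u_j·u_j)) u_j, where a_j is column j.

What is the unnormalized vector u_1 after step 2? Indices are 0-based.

u_1 = (-8/17, -32/17, 3)

Step 1: u_0 = a_0 = (4, -1, 0).
Step 2: u_1 = a_1 − (19/17)·u_0 = (-8/17, -32/17, 3).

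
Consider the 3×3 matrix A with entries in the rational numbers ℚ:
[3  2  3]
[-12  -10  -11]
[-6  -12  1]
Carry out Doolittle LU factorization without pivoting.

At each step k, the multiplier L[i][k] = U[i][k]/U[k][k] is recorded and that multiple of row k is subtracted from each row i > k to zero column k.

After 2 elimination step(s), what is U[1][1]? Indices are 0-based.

k=0: U[0][0]=3
  eliminate (1,0): mult=-4, new row 1: (0, -2, 1); set L[1][0]=-4
  eliminate (2,0): mult=-2, new row 2: (0, -8, 7); set L[2][0]=-2
k=1: U[1][1]=-2
  eliminate (2,1): mult=4, new row 2: (0, 0, 3); set L[2][1]=4

U[1][1] = -2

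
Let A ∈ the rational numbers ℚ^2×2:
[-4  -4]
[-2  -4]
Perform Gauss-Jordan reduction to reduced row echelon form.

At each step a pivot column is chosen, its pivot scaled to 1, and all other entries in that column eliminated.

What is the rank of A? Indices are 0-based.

pivot(0,0)=-4: scale R0 → (1, 1)
  clear (1,0): R1 −= (-2)R0 → (0, -2)
pivot(1,1)=-2: scale R1 → (0, 1)
  clear (0,1): R0 −= (1)R1 → (1, 0)

rank = 2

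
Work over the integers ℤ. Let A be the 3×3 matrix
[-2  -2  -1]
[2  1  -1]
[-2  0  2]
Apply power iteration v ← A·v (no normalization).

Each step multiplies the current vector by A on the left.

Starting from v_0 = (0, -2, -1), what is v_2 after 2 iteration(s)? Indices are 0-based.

v_2 = (-6, 11, -14)

v_0 = (0, -2, -1).
v_1 = A·v_0 = (5, -1, -2).
v_2 = A·v_1 = (-6, 11, -14).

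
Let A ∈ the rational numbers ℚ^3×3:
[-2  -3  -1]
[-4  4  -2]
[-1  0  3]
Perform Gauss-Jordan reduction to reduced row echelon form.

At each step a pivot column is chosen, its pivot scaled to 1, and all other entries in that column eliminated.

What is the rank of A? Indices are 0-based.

rank = 3

step 1: normalize row 0 (÷-2) = (1, 3/2, 1/2)
  row 1: subtract -4×row0 = (0, 10, 0)
  row 2: subtract -1×row0 = (0, 3/2, 7/2)
step 2: normalize row 1 (÷10) = (0, 1, 0)
  row 0: subtract 3/2×row1 = (1, 0, 1/2)
  row 2: subtract 3/2×row1 = (0, 0, 7/2)
step 3: normalize row 2 (÷7/2) = (0, 0, 1)
  row 0: subtract 1/2×row2 = (1, 0, 0)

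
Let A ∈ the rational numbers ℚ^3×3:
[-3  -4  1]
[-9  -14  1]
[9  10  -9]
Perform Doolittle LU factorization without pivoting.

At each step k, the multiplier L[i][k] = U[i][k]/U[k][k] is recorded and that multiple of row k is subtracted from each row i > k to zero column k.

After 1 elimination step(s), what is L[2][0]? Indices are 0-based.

Step 1: pivot at (0,0) is -3.
  row1 ← row1 − (3)·row0  ⇒  L[1][0]=3, U row1=(0, -2, -2)
  row2 ← row2 − (-3)·row0  ⇒  L[2][0]=-3, U row2=(0, -2, -6)

L[2][0] = -3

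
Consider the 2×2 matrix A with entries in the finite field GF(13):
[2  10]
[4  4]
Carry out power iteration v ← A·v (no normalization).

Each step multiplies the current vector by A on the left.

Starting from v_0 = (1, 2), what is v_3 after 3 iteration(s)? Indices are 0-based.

v_3 = (11, 4)

v_0 = (1, 2).
v_1 = A·v_0 = (9, 12).
v_2 = A·v_1 = (8, 6).
v_3 = A·v_2 = (11, 4).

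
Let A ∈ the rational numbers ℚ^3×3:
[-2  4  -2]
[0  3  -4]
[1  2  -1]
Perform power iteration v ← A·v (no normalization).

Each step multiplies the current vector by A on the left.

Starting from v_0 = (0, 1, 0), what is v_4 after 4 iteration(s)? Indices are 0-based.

v_4 = (-80, -63, -64)

v_0 = (0, 1, 0).
v_1 = A·v_0 = (4, 3, 2).
v_2 = A·v_1 = (0, 1, 8).
v_3 = A·v_2 = (-12, -29, -6).
v_4 = A·v_3 = (-80, -63, -64).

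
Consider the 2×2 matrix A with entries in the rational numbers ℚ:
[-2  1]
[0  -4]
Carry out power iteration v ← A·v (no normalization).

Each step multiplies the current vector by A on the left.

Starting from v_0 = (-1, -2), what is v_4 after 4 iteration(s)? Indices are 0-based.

v_0 = (-1, -2).
v_1 = A·v_0 = (0, 8).
v_2 = A·v_1 = (8, -32).
v_3 = A·v_2 = (-48, 128).
v_4 = A·v_3 = (224, -512).

v_4 = (224, -512)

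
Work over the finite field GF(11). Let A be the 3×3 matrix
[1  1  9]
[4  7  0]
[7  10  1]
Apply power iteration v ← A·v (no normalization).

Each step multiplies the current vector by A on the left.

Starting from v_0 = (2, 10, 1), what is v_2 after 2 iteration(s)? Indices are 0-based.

v_0 = (2, 10, 1).
v_1 = A·v_0 = (10, 1, 5).
v_2 = A·v_1 = (1, 3, 8).

v_2 = (1, 3, 8)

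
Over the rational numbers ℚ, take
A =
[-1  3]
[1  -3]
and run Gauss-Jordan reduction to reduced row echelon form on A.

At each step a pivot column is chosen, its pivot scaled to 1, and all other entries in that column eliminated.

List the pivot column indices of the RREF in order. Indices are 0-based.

pivot columns: 0

[1] R0 /= -1  ⇒  (1, -3)
     R1 -= 1·R0  ⇒  (0, 0)
column 1 empty below row 1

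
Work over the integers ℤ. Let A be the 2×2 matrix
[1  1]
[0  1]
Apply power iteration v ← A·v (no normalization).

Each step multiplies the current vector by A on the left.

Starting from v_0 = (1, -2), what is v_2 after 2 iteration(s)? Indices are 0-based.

v_0 = (1, -2).
v_1 = A·v_0 = (-1, -2).
v_2 = A·v_1 = (-3, -2).

v_2 = (-3, -2)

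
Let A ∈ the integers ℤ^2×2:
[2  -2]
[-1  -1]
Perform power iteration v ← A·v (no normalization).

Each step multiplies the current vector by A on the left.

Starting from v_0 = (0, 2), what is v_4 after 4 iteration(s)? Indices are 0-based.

v_4 = (-36, 22)

v_0 = (0, 2).
v_1 = A·v_0 = (-4, -2).
v_2 = A·v_1 = (-4, 6).
v_3 = A·v_2 = (-20, -2).
v_4 = A·v_3 = (-36, 22).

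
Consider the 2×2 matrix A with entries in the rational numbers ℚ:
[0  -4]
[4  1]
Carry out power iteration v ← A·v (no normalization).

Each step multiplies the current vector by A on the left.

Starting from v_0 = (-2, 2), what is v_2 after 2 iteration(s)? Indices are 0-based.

v_0 = (-2, 2).
v_1 = A·v_0 = (-8, -6).
v_2 = A·v_1 = (24, -38).

v_2 = (24, -38)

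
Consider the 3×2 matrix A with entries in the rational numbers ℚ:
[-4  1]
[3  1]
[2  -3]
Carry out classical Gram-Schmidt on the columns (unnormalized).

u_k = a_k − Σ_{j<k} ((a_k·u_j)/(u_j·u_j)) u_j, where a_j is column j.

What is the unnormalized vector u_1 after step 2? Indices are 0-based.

u_1 = (1/29, 50/29, -73/29)

Step 1: u_0 = a_0 = (-4, 3, 2).
Step 2: u_1 = a_1 − (-7/29)·u_0 = (1/29, 50/29, -73/29).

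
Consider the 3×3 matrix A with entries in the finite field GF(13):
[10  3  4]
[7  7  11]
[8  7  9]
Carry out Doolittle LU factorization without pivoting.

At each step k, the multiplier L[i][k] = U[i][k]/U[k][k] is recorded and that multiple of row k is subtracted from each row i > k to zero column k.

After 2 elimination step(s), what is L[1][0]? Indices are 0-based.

L[1][0] = 2

Step 1: pivot at (0,0) is 10.
  row1 ← row1 − (2)·row0  ⇒  L[1][0]=2, U row1=(0, 1, 3)
  row2 ← row2 − (6)·row0  ⇒  L[2][0]=6, U row2=(0, 2, 11)
Step 2: pivot at (1,1) is 1.
  row2 ← row2 − (2)·row1  ⇒  L[2][1]=2, U row2=(0, 0, 5)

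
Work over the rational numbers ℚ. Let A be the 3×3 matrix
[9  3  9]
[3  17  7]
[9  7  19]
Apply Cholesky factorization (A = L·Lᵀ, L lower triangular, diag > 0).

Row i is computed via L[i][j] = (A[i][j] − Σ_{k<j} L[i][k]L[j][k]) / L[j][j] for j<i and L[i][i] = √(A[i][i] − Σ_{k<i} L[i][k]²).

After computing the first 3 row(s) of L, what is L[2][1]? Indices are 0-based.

Step 1: L[0][0] = √(9) = 3.
  L[1][0] = (3) / L[0][0] = 1.
Step 2: L[1][1] = √(16) = 4.
  L[2][0] = (9) / L[0][0] = 3.
  L[2][1] = (4) / L[1][1] = 1.
Step 3: L[2][2] = √(9) = 3.

L[2][1] = 1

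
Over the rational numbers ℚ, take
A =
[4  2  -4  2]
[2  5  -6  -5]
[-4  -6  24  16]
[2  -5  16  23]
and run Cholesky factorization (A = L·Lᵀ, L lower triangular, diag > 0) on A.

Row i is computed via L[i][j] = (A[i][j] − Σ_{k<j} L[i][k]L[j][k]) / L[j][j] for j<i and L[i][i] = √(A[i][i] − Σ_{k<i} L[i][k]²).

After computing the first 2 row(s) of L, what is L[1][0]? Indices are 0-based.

L[1][0] = 1

Step 1: L[0][0] = √(4) = 2.
  L[1][0] = (2) / L[0][0] = 1.
Step 2: L[1][1] = √(4) = 2.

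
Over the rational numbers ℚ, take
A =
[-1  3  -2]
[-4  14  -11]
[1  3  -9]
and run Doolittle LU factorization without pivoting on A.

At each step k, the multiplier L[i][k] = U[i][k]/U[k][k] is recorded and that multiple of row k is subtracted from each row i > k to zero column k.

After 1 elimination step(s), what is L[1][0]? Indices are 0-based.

Step 1: pivot at (0,0) is -1.
  row1 ← row1 − (4)·row0  ⇒  L[1][0]=4, U row1=(0, 2, -3)
  row2 ← row2 − (-1)·row0  ⇒  L[2][0]=-1, U row2=(0, 6, -11)

L[1][0] = 4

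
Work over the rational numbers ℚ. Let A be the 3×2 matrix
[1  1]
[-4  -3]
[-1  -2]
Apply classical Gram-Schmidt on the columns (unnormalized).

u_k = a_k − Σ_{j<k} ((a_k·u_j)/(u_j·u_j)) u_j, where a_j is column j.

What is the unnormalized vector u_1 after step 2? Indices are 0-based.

u_1 = (1/6, 1/3, -7/6)

Step 1: u_0 = a_0 = (1, -4, -1).
Step 2: u_1 = a_1 − (5/6)·u_0 = (1/6, 1/3, -7/6).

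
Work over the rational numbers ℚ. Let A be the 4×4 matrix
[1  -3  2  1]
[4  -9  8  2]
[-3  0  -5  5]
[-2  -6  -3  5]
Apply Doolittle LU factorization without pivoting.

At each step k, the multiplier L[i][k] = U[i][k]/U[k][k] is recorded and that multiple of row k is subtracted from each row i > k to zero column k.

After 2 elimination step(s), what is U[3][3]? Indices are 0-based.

U[3][3] = -1

[col 0] pivot 1
  R1 -= 4*R0 → (0, 3, 0, -2)  (L[1][0] := 4)
  R2 -= -3*R0 → (0, -9, 1, 8)  (L[2][0] := -3)
  R3 -= -2*R0 → (0, -12, 1, 7)  (L[3][0] := -2)
[col 1] pivot 3
  R2 -= -3*R1 → (0, 0, 1, 2)  (L[2][1] := -3)
  R3 -= -4*R1 → (0, 0, 1, -1)  (L[3][1] := -4)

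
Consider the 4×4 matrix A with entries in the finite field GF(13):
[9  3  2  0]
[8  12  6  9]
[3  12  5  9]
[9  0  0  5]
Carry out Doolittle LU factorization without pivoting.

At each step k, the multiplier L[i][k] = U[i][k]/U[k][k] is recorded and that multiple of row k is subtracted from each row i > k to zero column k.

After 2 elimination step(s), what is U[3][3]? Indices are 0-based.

k=0: U[0][0]=9
  eliminate (1,0): mult=11, new row 1: (0, 5, 10, 9); set L[1][0]=11
  eliminate (2,0): mult=9, new row 2: (0, 11, 0, 9); set L[2][0]=9
  eliminate (3,0): mult=1, new row 3: (0, 10, 11, 5); set L[3][0]=1
k=1: U[1][1]=5
  eliminate (2,1): mult=10, new row 2: (0, 0, 4, 10); set L[2][1]=10
  eliminate (3,1): mult=2, new row 3: (0, 0, 4, 0); set L[3][1]=2

U[3][3] = 0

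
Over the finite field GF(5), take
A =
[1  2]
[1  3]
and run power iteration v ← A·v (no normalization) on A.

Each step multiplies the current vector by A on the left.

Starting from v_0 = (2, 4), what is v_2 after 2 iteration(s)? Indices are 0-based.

v_2 = (3, 2)

v_0 = (2, 4).
v_1 = A·v_0 = (0, 4).
v_2 = A·v_1 = (3, 2).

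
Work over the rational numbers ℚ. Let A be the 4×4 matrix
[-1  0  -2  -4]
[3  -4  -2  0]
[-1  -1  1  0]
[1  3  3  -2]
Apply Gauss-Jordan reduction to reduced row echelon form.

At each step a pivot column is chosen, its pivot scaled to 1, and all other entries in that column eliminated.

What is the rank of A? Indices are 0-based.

pivot(0,0)=-1: scale R0 → (1, 0, 2, 4)
  clear (1,0): R1 −= (3)R0 → (0, -4, -8, -12)
  clear (2,0): R2 −= (-1)R0 → (0, -1, 3, 4)
  clear (3,0): R3 −= (1)R0 → (0, 3, 1, -6)
pivot(1,1)=-4: scale R1 → (0, 1, 2, 3)
  clear (2,1): R2 −= (-1)R1 → (0, 0, 5, 7)
  clear (3,1): R3 −= (3)R1 → (0, 0, -5, -15)
pivot(2,2)=5: scale R2 → (0, 0, 1, 7/5)
  clear (0,2): R0 −= (2)R2 → (1, 0, 0, 6/5)
  clear (1,2): R1 −= (2)R2 → (0, 1, 0, 1/5)
  clear (3,2): R3 −= (-5)R2 → (0, 0, 0, -8)
pivot(3,3)=-8: scale R3 → (0, 0, 0, 1)
  clear (0,3): R0 −= (6/5)R3 → (1, 0, 0, 0)
  clear (1,3): R1 −= (1/5)R3 → (0, 1, 0, 0)
  clear (2,3): R2 −= (7/5)R3 → (0, 0, 1, 0)

rank = 4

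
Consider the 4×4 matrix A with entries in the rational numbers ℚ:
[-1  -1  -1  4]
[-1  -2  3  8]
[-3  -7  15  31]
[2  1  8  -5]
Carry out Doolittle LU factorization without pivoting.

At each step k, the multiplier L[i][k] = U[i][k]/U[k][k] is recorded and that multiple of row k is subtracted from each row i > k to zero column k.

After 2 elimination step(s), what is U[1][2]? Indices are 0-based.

Step 1: pivot at (0,0) is -1.
  row1 ← row1 − (1)·row0  ⇒  L[1][0]=1, U row1=(0, -1, 4, 4)
  row2 ← row2 − (3)·row0  ⇒  L[2][0]=3, U row2=(0, -4, 18, 19)
  row3 ← row3 − (-2)·row0  ⇒  L[3][0]=-2, U row3=(0, -1, 6, 3)
Step 2: pivot at (1,1) is -1.
  row2 ← row2 − (4)·row1  ⇒  L[2][1]=4, U row2=(0, 0, 2, 3)
  row3 ← row3 − (1)·row1  ⇒  L[3][1]=1, U row3=(0, 0, 2, -1)

U[1][2] = 4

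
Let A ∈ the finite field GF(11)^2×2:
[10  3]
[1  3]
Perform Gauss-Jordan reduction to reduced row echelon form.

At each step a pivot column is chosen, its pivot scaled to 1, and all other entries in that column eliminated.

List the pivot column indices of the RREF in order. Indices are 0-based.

pivot columns: 0, 1

pivot(0,0)=10: scale R0 → (1, 8)
  clear (1,0): R1 −= (1)R0 → (0, 6)
pivot(1,1)=6: scale R1 → (0, 1)
  clear (0,1): R0 −= (8)R1 → (1, 0)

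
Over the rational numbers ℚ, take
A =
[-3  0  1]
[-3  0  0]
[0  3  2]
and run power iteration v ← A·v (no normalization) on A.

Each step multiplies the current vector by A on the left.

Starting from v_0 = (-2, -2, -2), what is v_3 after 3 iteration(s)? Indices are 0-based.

v_3 = (64, 66, -40)

v_0 = (-2, -2, -2).
v_1 = A·v_0 = (4, 6, -10).
v_2 = A·v_1 = (-22, -12, -2).
v_3 = A·v_2 = (64, 66, -40).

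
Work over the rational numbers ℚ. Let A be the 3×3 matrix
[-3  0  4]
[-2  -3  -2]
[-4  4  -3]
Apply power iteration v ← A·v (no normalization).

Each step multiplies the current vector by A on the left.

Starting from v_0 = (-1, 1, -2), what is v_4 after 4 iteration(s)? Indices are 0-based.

v_4 = (-689, 1353, 1934)

v_0 = (-1, 1, -2).
v_1 = A·v_0 = (-5, 3, 14).
v_2 = A·v_1 = (71, -27, -10).
v_3 = A·v_2 = (-253, -41, -362).
v_4 = A·v_3 = (-689, 1353, 1934).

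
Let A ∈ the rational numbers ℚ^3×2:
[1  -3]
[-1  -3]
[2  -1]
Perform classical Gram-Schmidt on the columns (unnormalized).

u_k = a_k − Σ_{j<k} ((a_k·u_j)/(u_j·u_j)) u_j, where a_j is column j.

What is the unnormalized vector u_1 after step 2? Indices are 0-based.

u_1 = (-8/3, -10/3, -1/3)

Step 1: u_0 = a_0 = (1, -1, 2).
Step 2: u_1 = a_1 − (-1/3)·u_0 = (-8/3, -10/3, -1/3).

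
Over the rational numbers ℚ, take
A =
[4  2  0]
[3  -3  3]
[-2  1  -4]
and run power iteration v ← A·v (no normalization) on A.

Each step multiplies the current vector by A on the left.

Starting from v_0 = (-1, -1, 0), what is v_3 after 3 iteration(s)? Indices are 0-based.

v_0 = (-1, -1, 0).
v_1 = A·v_0 = (-6, 0, 1).
v_2 = A·v_1 = (-24, -15, 8).
v_3 = A·v_2 = (-126, -3, 1).

v_3 = (-126, -3, 1)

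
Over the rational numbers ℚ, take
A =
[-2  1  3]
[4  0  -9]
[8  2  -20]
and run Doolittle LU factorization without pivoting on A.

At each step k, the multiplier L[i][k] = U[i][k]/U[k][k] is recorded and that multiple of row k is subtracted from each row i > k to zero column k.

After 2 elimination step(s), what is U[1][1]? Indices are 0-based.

U[1][1] = 2

Step 1: pivot at (0,0) is -2.
  row1 ← row1 − (-2)·row0  ⇒  L[1][0]=-2, U row1=(0, 2, -3)
  row2 ← row2 − (-4)·row0  ⇒  L[2][0]=-4, U row2=(0, 6, -8)
Step 2: pivot at (1,1) is 2.
  row2 ← row2 − (3)·row1  ⇒  L[2][1]=3, U row2=(0, 0, 1)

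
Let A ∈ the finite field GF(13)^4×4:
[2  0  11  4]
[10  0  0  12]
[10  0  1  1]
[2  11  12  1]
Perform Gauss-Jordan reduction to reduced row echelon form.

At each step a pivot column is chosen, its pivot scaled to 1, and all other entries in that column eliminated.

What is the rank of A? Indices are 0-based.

rank = 4

[1] R0 /= 2  ⇒  (1, 0, 12, 2)
     R1 -= 10·R0  ⇒  (0, 0, 10, 5)
     R2 -= 10·R0  ⇒  (0, 0, 11, 7)
     R3 -= 2·R0  ⇒  (0, 11, 1, 10)
[2] R1 <-> R3
[2] R1 /= 11  ⇒  (0, 1, 6, 8)
[3] R2 /= 11  ⇒  (0, 0, 1, 3)
     R0 -= 12·R2  ⇒  (1, 0, 0, 5)
     R1 -= 6·R2  ⇒  (0, 1, 0, 3)
     R3 -= 10·R2  ⇒  (0, 0, 0, 1)
[4] R3 /= 1  ⇒  (0, 0, 0, 1)
     R0 -= 5·R3  ⇒  (1, 0, 0, 0)
     R1 -= 3·R3  ⇒  (0, 1, 0, 0)
     R2 -= 3·R3  ⇒  (0, 0, 1, 0)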